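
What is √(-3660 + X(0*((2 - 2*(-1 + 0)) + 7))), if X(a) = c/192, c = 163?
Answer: I*√2107671/24 ≈ 60.491*I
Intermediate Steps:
X(a) = 163/192
√(-3660 + X(0*((2 - 2*(-1 + 0)) + 7))) = √(-3660 + 163/192) = √(-702557/192) = I*√2107671/24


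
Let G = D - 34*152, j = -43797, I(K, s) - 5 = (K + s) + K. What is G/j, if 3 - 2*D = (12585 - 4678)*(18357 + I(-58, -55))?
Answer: 71923285/43797 ≈ 1642.2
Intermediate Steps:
I(K, s) = 5 + s + 2*K (I(K, s) = 5 + ((K + s) + K) = 5 + (s + 2*K) = 5 + s + 2*K)
D = -71918117 (D = 3/2 - (12585 - 4678)*(18357 + (5 - 55 + 2*(-58)))/2 = 3/2 - 7907*(18357 + (5 - 55 - 116))/2 = 3/2 - 7907*(18357 - 166)/2 = 3/2 - 7907*18191/2 = 3/2 - 1/2*143836237 = 3/2 - 143836237/2 = -71918117)
G = -71923285 (G = -71918117 - 34*152 = -71918117 - 5168 = -71923285)
G/j = -71923285/(-43797) = -71923285*(-1/43797) = 71923285/43797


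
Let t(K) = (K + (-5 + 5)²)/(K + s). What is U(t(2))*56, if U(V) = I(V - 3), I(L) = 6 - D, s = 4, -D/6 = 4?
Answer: 1680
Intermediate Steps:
D = -24 (D = -6*4 = -24)
t(K) = K/(4 + K) (t(K) = (K + (-5 + 5)²)/(K + 4) = (K + 0²)/(4 + K) = (K + 0)/(4 + K) = K/(4 + K))
I(L) = 30 (I(L) = 6 - 1*(-24) = 6 + 24 = 30)
U(V) = 30
U(t(2))*56 = 30*56 = 1680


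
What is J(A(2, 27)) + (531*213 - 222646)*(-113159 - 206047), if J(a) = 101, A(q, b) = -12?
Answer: 34966782959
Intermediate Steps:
J(A(2, 27)) + (531*213 - 222646)*(-113159 - 206047) = 101 + (531*213 - 222646)*(-113159 - 206047) = 101 + (113103 - 222646)*(-319206) = 101 - 109543*(-319206) = 101 + 34966782858 = 34966782959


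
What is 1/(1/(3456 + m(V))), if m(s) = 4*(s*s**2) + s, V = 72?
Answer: 1496520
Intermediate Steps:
m(s) = s + 4*s**3 (m(s) = 4*s**3 + s = s + 4*s**3)
1/(1/(3456 + m(V))) = 1/(1/(3456 + (72 + 4*72**3))) = 1/(1/(3456 + (72 + 4*373248))) = 1/(1/(3456 + (72 + 1492992))) = 1/(1/(3456 + 1493064)) = 1/(1/1496520) = 1496520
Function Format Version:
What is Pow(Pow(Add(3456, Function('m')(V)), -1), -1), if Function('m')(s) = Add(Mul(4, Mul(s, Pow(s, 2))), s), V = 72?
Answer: 1496520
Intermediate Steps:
Function('m')(s) = Add(s, Mul(4, Pow(s, 3))) (Function('m')(s) = Add(Mul(4, Pow(s, 3)), s) = Add(s, Mul(4, Pow(s, 3))))
Pow(Pow(Add(3456, Function('m')(V)), -1), -1) = Pow(Pow(Add(3456, Add(72, Mul(4, Pow(72, 3)))), -1), -1) = Pow(Pow(Add(3456, Add(72, Mul(4, 373248))), -1), -1) = Pow(Pow(Add(3456, Add(72, 1492992)), -1), -1) = Pow(Pow(Add(3456, 1493064), -1), -1) = Pow(Pow(1496520, -1), -1) = Pow(Rational(1, 1496520), -1) = 1496520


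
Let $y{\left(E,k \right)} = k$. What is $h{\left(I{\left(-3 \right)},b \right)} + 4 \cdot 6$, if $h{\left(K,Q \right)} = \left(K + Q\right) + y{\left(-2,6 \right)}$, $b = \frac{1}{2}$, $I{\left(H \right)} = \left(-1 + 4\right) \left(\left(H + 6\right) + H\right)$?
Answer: $\frac{61}{2} \approx 30.5$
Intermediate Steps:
$I{\left(H \right)} = 18 + 6 H$ ($I{\left(H \right)} = 3 \left(\left(6 + H\right) + H\right) = 3 \left(6 + 2 H\right) = 18 + 6 H$)
$b = \frac{1}{2} \approx 0.5$
$h{\left(K,Q \right)} = 6 + K + Q$ ($h{\left(K,Q \right)} = \left(K + Q\right) + 6 = 6 + K + Q$)
$h{\left(I{\left(-3 \right)},b \right)} + 4 \cdot 6 = \left(6 + \left(18 + 6 \left(-3\right)\right) + \frac{1}{2}\right) + 4 \cdot 6 = \left(6 + \left(18 - 18\right) + \frac{1}{2}\right) + 24 = \left(6 + 0 + \frac{1}{2}\right) + 24 = \frac{13}{2} + 24 = \frac{61}{2}$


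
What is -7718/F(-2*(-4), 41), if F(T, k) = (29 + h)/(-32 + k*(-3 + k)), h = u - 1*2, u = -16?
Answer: -11777668/11 ≈ -1.0707e+6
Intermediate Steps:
h = -18 (h = -16 - 1*2 = -16 - 2 = -18)
F(T, k) = 11/(-32 + k*(-3 + k)) (F(T, k) = (29 - 18)/(-32 + k*(-3 + k)) = 11/(-32 + k*(-3 + k)))
-7718/F(-2*(-4), 41) = -7718/(11/(-32 + 41² - 3*41)) = -7718/(11/(-32 + 1681 - 123)) = -7718/(11/1526) = -7718/(11*(1/1526)) = -7718/11/1526 = -7718*1526/11 = -11777668/11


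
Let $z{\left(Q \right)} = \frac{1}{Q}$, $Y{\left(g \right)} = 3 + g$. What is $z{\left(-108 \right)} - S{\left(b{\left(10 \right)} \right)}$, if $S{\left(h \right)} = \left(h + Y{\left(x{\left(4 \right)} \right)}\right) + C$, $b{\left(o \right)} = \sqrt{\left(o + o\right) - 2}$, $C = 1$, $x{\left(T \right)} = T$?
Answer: $- \frac{865}{108} - 3 \sqrt{2} \approx -12.252$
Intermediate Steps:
$b{\left(o \right)} = \sqrt{-2 + 2 o}$ ($b{\left(o \right)} = \sqrt{2 o - 2} = \sqrt{-2 + 2 o}$)
$S{\left(h \right)} = 8 + h$ ($S{\left(h \right)} = \left(h + \left(3 + 4\right)\right) + 1 = \left(h + 7\right) + 1 = \left(7 + h\right) + 1 = 8 + h$)
$z{\left(-108 \right)} - S{\left(b{\left(10 \right)} \right)} = \frac{1}{-108} - \left(8 + \sqrt{-2 + 2 \cdot 10}\right) = - \frac{1}{108} - \left(8 + \sqrt{-2 + 20}\right) = - \frac{1}{108} - \left(8 + \sqrt{18}\right) = - \frac{1}{108} - \left(8 + 3 \sqrt{2}\right) = - \frac{865}{108} - 3 \sqrt{2}$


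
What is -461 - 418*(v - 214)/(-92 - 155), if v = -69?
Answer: -12219/13 ≈ -939.92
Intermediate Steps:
-461 - 418*(v - 214)/(-92 - 155) = -461 - 418*(-69 - 214)/(-92 - 155) = -461 - (-118294)/(-247) = -461 - (-118294)*(-1)/247 = -461 - 418*283/247 = -461 - 6226/13 = -12219/13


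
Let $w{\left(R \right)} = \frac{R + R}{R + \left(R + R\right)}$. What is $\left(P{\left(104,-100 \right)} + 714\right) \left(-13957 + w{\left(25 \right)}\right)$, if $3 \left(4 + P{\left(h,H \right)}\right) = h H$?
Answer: $\frac{346256630}{9} \approx 3.8473 \cdot 10^{7}$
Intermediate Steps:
$P{\left(h,H \right)} = -4 + \frac{H h}{3}$ ($P{\left(h,H \right)} = -4 + \frac{h H}{3} = -4 + \frac{H h}{3}$)
$w{\left(R \right)} = \frac{2}{3}$ ($w{\left(R \right)} = \frac{2 R}{R + 2 R} = \frac{2 R}{3 R} = 2 R \frac{1}{3 R} = \frac{2}{3}$)
$\left(P{\left(104,-100 \right)} + 714\right) \left(-13957 + w{\left(25 \right)}\right) = \left(\left(-4 + \frac{1}{3} \left(-100\right) 104\right) + 714\right) \left(-13957 + \frac{2}{3}\right) = \left(\left(-4 - \frac{10400}{3}\right) + 714\right) \left(- \frac{41869}{3}\right) = \left(- \frac{10412}{3} + 714\right) \left(- \frac{41869}{3}\right) = \left(- \frac{8270}{3}\right) \left(- \frac{41869}{3}\right) = \frac{346256630}{9}$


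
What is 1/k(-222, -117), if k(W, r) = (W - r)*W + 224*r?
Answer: -1/2898 ≈ -0.00034507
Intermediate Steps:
k(W, r) = 224*r + W*(W - r) (k(W, r) = W*(W - r) + 224*r = 224*r + W*(W - r))
1/k(-222, -117) = 1/((-222)² + 224*(-117) - 1*(-222)*(-117)) = 1/(49284 - 26208 - 25974) = 1/(-2898) = -1/2898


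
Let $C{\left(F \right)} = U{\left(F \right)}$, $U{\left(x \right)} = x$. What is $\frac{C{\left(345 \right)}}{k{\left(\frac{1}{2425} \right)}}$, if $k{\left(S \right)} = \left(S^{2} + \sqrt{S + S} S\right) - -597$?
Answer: $\frac{3561315110616946875}{6162623540996863513} - \frac{10144078125 \sqrt{194}}{12325247081993727026} \approx 0.57789$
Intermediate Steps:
$C{\left(F \right)} = F$
$k{\left(S \right)} = 597 + S^{2} + \sqrt{2} S^{\frac{3}{2}}$ ($k{\left(S \right)} = \left(S^{2} + \sqrt{2 S} S\right) + \left(-2 + 599\right) = \left(S^{2} + \sqrt{2} \sqrt{S} S\right) + 597 = \left(S^{2} + \sqrt{2} S^{\frac{3}{2}}\right) + 597 = 597 + S^{2} + \sqrt{2} S^{\frac{3}{2}}$)
$\frac{C{\left(345 \right)}}{k{\left(\frac{1}{2425} \right)}} = \frac{345}{597 + \left(\frac{1}{2425}\right)^{2} + \sqrt{2} \left(\frac{1}{2425}\right)^{\frac{3}{2}}} = \frac{345}{597 + \left(\frac{1}{2425}\right)^{2} + \frac{\sqrt{2}}{12125 \sqrt{97}}} = \frac{345}{597 + \frac{1}{5880625} + \sqrt{2} \frac{\sqrt{97}}{1176125}} = \frac{345}{597 + \frac{1}{5880625} + \frac{\sqrt{194}}{1176125}} = \frac{345}{\frac{3510733126}{5880625} + \frac{\sqrt{194}}{1176125}}$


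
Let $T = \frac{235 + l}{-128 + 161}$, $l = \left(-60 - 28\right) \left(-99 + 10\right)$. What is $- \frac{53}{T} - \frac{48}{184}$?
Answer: $- \frac{29543}{61847} \approx -0.47768$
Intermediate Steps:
$l = 7832$ ($l = \left(-88\right) \left(-89\right) = 7832$)
$T = \frac{2689}{11}$ ($T = \frac{235 + 7832}{-128 + 161} = \frac{8067}{33} = 8067 \cdot \frac{1}{33} = \frac{2689}{11} \approx 244.45$)
$- \frac{53}{T} - \frac{48}{184} = - \frac{53}{\frac{2689}{11}} - \frac{48}{184} = \left(-53\right) \frac{11}{2689} - \frac{6}{23} = - \frac{583}{2689} - \frac{6}{23} = - \frac{29543}{61847}$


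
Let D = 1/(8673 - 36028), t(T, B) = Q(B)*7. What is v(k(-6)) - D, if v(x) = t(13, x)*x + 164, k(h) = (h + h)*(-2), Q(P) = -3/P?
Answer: 3911766/27355 ≈ 143.00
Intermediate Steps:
t(T, B) = -21/B (t(T, B) = -3/B*7 = -21/B)
D = -1/27355 (D = 1/(-27355) = -1/27355 ≈ -3.6556e-5)
k(h) = -4*h (k(h) = (2*h)*(-2) = -4*h)
v(x) = 143 (v(x) = (-21/x)*x + 164 = -21 + 164 = 143)
v(k(-6)) - D = 143 - 1*(-1/27355) = 143 + 1/27355 = 3911766/27355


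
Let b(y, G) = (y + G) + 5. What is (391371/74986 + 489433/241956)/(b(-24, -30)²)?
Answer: 65697592307/21781046795508 ≈ 0.0030163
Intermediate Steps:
b(y, G) = 5 + G + y (b(y, G) = (G + y) + 5 = 5 + G + y)
(391371/74986 + 489433/241956)/(b(-24, -30)²) = (391371/74986 + 489433/241956)/((5 - 30 - 24)²) = (391371*(1/74986) + 489433*(1/241956))/((-49)²) = (391371/74986 + 489433/241956)/2401 = (65697592307/9071656308)*(1/2401) = 65697592307/21781046795508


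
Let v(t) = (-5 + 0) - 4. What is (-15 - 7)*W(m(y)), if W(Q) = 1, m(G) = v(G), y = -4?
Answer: -22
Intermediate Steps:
v(t) = -9 (v(t) = -5 - 4 = -9)
m(G) = -9
(-15 - 7)*W(m(y)) = (-15 - 7)*1 = -22*1 = -22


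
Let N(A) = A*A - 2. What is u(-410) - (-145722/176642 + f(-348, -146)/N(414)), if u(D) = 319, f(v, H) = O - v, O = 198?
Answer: 2420681328587/7568844737 ≈ 319.82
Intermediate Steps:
N(A) = -2 + A² (N(A) = A² - 2 = -2 + A²)
f(v, H) = 198 - v
u(-410) - (-145722/176642 + f(-348, -146)/N(414)) = 319 - (-145722/176642 + (198 - 1*(-348))/(-2 + 414²)) = 319 - (-145722*1/176642 + (198 + 348)/(-2 + 171396)) = 319 - (-72861/88321 + 546/171394) = 319 - (-72861/88321 + 546*(1/171394)) = 319 - (-72861/88321 + 273/85697) = 319 - 1*(-6219857484/7568844737) = 319 + 6219857484/7568844737 = 2420681328587/7568844737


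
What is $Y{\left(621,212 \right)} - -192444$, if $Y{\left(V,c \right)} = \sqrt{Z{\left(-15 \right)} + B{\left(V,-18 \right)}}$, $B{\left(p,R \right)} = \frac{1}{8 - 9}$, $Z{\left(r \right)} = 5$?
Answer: $192446$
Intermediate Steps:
$B{\left(p,R \right)} = -1$ ($B{\left(p,R \right)} = \frac{1}{-1} = -1$)
$Y{\left(V,c \right)} = 2$ ($Y{\left(V,c \right)} = \sqrt{5 - 1} = \sqrt{4} = 2$)
$Y{\left(621,212 \right)} - -192444 = 2 - -192444 = 2 + 192444 = 192446$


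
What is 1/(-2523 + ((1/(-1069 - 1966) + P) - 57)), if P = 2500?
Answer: -3035/242801 ≈ -0.012500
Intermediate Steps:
1/(-2523 + ((1/(-1069 - 1966) + P) - 57)) = 1/(-2523 + ((1/(-1069 - 1966) + 2500) - 57)) = 1/(-2523 + ((1/(-3035) + 2500) - 57)) = 1/(-2523 + ((-1/3035 + 2500) - 57)) = 1/(-2523 + (7587499/3035 - 57)) = 1/(-2523 + 7414504/3035) = 1/(-242801/3035) = -3035/242801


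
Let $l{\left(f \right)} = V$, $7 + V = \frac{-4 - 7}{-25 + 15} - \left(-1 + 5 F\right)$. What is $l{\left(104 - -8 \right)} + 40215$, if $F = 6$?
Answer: $\frac{401801}{10} \approx 40180.0$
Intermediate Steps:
$V = - \frac{349}{10}$ ($V = -7 + \left(\frac{-4 - 7}{-25 + 15} + \left(1 - 30\right)\right) = -7 + \left(- \frac{11}{-10} + \left(1 - 30\right)\right) = -7 - \frac{279}{10} = - \frac{349}{10} \approx -34.9$)
$l{\left(f \right)} = - \frac{349}{10}$
$l{\left(104 - -8 \right)} + 40215 = - \frac{349}{10} + 40215 = \frac{401801}{10}$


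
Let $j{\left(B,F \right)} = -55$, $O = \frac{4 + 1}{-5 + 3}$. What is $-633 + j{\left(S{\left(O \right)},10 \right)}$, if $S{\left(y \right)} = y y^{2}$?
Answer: $-688$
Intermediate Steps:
$O = - \frac{5}{2}$ ($O = \frac{5}{-2} = 5 \left(- \frac{1}{2}\right) = - \frac{5}{2} \approx -2.5$)
$S{\left(y \right)} = y^{3}$
$-633 + j{\left(S{\left(O \right)},10 \right)} = -633 - 55 = -688$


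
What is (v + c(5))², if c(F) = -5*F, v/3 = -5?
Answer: 1600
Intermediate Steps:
v = -15 (v = 3*(-5) = -15)
(v + c(5))² = (-15 - 5*5)² = (-15 - 25)² = (-40)² = 1600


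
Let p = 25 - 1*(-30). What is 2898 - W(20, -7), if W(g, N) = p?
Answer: 2843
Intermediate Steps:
p = 55 (p = 25 + 30 = 55)
W(g, N) = 55
2898 - W(20, -7) = 2898 - 1*55 = 2898 - 55 = 2843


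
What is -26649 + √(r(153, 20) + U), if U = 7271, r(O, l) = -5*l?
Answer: -26649 + √7171 ≈ -26564.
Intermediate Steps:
-26649 + √(r(153, 20) + U) = -26649 + √(-5*20 + 7271) = -26649 + √(-100 + 7271) = -26649 + √7171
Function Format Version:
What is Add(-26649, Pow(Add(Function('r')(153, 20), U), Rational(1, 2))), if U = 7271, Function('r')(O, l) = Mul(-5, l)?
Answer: Add(-26649, Pow(7171, Rational(1, 2))) ≈ -26564.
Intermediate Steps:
Add(-26649, Pow(Add(Function('r')(153, 20), U), Rational(1, 2))) = Add(-26649, Pow(Add(Mul(-5, 20), 7271), Rational(1, 2))) = Add(-26649, Pow(Add(-100, 7271), Rational(1, 2))) = Add(-26649, Pow(7171, Rational(1, 2)))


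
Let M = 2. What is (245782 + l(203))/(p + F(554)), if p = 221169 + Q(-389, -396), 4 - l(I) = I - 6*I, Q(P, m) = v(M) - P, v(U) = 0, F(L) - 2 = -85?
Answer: 82267/73825 ≈ 1.1144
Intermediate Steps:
F(L) = -83 (F(L) = 2 - 85 = -83)
Q(P, m) = -P (Q(P, m) = 0 - P = -P)
l(I) = 4 + 5*I (l(I) = 4 - (I - 6*I) = 4 - (-5)*I = 4 + 5*I)
p = 221558 (p = 221169 - 1*(-389) = 221169 + 389 = 221558)
(245782 + l(203))/(p + F(554)) = (245782 + (4 + 5*203))/(221558 - 83) = (245782 + (4 + 1015))/221475 = (245782 + 1019)*(1/221475) = 246801*(1/221475) = 82267/73825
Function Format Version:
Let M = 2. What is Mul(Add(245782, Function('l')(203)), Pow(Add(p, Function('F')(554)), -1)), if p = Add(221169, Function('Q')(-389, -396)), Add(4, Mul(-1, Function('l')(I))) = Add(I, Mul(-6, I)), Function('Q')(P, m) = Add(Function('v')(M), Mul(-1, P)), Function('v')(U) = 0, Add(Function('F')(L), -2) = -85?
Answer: Rational(82267, 73825) ≈ 1.1144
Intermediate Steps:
Function('F')(L) = -83 (Function('F')(L) = Add(2, -85) = -83)
Function('Q')(P, m) = Mul(-1, P) (Function('Q')(P, m) = Add(0, Mul(-1, P)) = Mul(-1, P))
Function('l')(I) = Add(4, Mul(5, I)) (Function('l')(I) = Add(4, Mul(-1, Add(I, Mul(-6, I)))) = Add(4, Mul(-1, Mul(-5, I))) = Add(4, Mul(5, I)))
p = 221558 (p = Add(221169, Mul(-1, -389)) = Add(221169, 389) = 221558)
Mul(Add(245782, Function('l')(203)), Pow(Add(p, Function('F')(554)), -1)) = Mul(Add(245782, Add(4, Mul(5, 203))), Pow(Add(221558, -83), -1)) = Mul(Add(245782, Add(4, 1015)), Pow(221475, -1)) = Mul(Add(245782, 1019), Rational(1, 221475)) = Mul(246801, Rational(1, 221475)) = Rational(82267, 73825)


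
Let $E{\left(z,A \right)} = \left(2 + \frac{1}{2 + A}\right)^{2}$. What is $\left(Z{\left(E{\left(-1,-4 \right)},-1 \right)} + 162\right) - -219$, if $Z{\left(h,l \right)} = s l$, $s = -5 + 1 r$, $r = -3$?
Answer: $389$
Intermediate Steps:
$s = -8$ ($s = -5 + 1 \left(-3\right) = -5 - 3 = -8$)
$Z{\left(h,l \right)} = - 8 l$
$\left(Z{\left(E{\left(-1,-4 \right)},-1 \right)} + 162\right) - -219 = \left(\left(-8\right) \left(-1\right) + 162\right) - -219 = \left(8 + 162\right) + 219 = 170 + 219 = 389$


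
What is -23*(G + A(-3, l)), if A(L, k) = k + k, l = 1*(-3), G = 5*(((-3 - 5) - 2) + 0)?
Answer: 1288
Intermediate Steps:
G = -50 (G = 5*((-8 - 2) + 0) = 5*(-10 + 0) = 5*(-10) = -50)
l = -3
A(L, k) = 2*k
-23*(G + A(-3, l)) = -23*(-50 + 2*(-3)) = -23*(-50 - 6) = -23*(-56) = 1288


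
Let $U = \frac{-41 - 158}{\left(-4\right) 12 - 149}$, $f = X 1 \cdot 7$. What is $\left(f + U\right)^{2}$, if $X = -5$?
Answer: $\frac{44836416}{38809} \approx 1155.3$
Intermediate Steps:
$f = -35$ ($f = \left(-5\right) 1 \cdot 7 = \left(-5\right) 7 = -35$)
$U = \frac{199}{197}$ ($U = - \frac{199}{-48 - 149} = - \frac{199}{-197} = \left(-199\right) \left(- \frac{1}{197}\right) = \frac{199}{197} \approx 1.0102$)
$\left(f + U\right)^{2} = \left(-35 + \frac{199}{197}\right)^{2} = \left(- \frac{6696}{197}\right)^{2} = \frac{44836416}{38809}$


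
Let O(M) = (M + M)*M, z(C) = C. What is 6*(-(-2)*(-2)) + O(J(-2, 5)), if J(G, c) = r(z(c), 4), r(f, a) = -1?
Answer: -22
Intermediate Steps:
J(G, c) = -1
O(M) = 2*M**2 (O(M) = (2*M)*M = 2*M**2)
6*(-(-2)*(-2)) + O(J(-2, 5)) = 6*(-(-2)*(-2)) + 2*(-1)**2 = 6*(-1*4) + 2*1 = 6*(-4) + 2 = -24 + 2 = -22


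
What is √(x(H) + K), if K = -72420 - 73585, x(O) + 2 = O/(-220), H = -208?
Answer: I*√441668315/55 ≈ 382.11*I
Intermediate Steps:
x(O) = -2 - O/220 (x(O) = -2 + O/(-220) = -2 + O*(-1/220) = -2 - O/220)
K = -146005
√(x(H) + K) = √((-2 - 1/220*(-208)) - 146005) = √((-2 + 52/55) - 146005) = √(-58/55 - 146005) = √(-8030333/55) = I*√441668315/55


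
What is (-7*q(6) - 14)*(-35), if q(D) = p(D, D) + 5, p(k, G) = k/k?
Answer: 1960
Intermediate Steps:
p(k, G) = 1
q(D) = 6 (q(D) = 1 + 5 = 6)
(-7*q(6) - 14)*(-35) = (-7*6 - 14)*(-35) = (-42 - 14)*(-35) = -56*(-35) = 1960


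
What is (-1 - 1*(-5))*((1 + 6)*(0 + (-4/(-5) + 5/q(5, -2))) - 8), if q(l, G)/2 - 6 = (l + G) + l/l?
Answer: -13/5 ≈ -2.6000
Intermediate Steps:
q(l, G) = 14 + 2*G + 2*l (q(l, G) = 12 + 2*((l + G) + l/l) = 12 + 2*((G + l) + 1) = 12 + 2*(1 + G + l) = 12 + (2 + 2*G + 2*l) = 14 + 2*G + 2*l)
(-1 - 1*(-5))*((1 + 6)*(0 + (-4/(-5) + 5/q(5, -2))) - 8) = (-1 - 1*(-5))*((1 + 6)*(0 + (-4/(-5) + 5/(14 + 2*(-2) + 2*5))) - 8) = (-1 + 5)*(7*(0 + (-4*(-⅕) + 5/(14 - 4 + 10))) - 8) = 4*(7*(0 + (⅘ + 5/20)) - 8) = 4*(7*(0 + (⅘ + 5*(1/20))) - 8) = 4*(7*(0 + (⅘ + ¼)) - 8) = 4*(7*(0 + 21/20) - 8) = 4*(7*(21/20) - 8) = 4*(147/20 - 8) = 4*(-13/20) = -13/5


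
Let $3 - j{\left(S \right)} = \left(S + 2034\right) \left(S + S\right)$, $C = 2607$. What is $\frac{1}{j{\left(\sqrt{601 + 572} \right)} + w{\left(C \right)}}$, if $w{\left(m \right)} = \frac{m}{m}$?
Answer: $\frac{1171}{9703025494} - \frac{1017 \sqrt{1173}}{4851512747} \approx -7.0588 \cdot 10^{-6}$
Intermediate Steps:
$j{\left(S \right)} = 3 - 2 S \left(2034 + S\right)$ ($j{\left(S \right)} = 3 - \left(S + 2034\right) \left(S + S\right) = 3 - \left(2034 + S\right) 2 S = 3 - 2 S \left(2034 + S\right)$)
$w{\left(m \right)} = 1$
$\frac{1}{j{\left(\sqrt{601 + 572} \right)} + w{\left(C \right)}} = \frac{1}{\left(3 - 4068 \sqrt{601 + 572} - 2 \left(\sqrt{601 + 572}\right)^{2}\right) + 1} = \frac{1}{\left(3 - 4068 \sqrt{1173} - 2 \left(\sqrt{1173}\right)^{2}\right) + 1} = \frac{1}{\left(3 - 4068 \sqrt{1173} - 2346\right) + 1} = \frac{1}{\left(-2343 - 4068 \sqrt{1173}\right) + 1} = \frac{1}{-2342 - 4068 \sqrt{1173}}$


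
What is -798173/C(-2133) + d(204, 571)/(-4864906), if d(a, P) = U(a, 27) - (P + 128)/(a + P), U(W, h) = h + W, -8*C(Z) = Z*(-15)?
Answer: 2407482131823523/12063081728925 ≈ 199.57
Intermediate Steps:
C(Z) = 15*Z/8 (C(Z) = -Z*(-15)/8 = -(-15)*Z/8 = 15*Z/8)
U(W, h) = W + h
d(a, P) = 27 + a - (128 + P)/(P + a) (d(a, P) = (a + 27) - (P + 128)/(a + P) = (27 + a) - (128 + P)/(P + a) = 27 + a - (128 + P)/(P + a))
-798173/C(-2133) + d(204, 571)/(-4864906) = -798173/((15/8)*(-2133)) + ((-128 - 1*571 + 571*(27 + 204) + 204*(27 + 204))/(571 + 204))/(-4864906) = -798173/(-31995/8) + ((-128 - 571 + 571*231 + 204*231)/775)*(-1/4864906) = -798173*(-8/31995) + ((-128 - 571 + 131901 + 47124)/775)*(-1/4864906) = 6385384/31995 + ((1/775)*178326)*(-1/4864906) = 6385384/31995 + (178326/775)*(-1/4864906) = 6385384/31995 - 89163/1885151075 = 2407482131823523/12063081728925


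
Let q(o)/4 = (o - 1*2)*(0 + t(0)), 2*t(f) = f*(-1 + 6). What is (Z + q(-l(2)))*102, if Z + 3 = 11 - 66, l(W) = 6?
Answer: -5916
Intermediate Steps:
t(f) = 5*f/2 (t(f) = (f*(-1 + 6))/2 = (f*5)/2 = (5*f)/2 = 5*f/2)
Z = -58 (Z = -3 + (11 - 66) = -3 - 55 = -58)
q(o) = 0 (q(o) = 4*((o - 1*2)*(0 + (5/2)*0)) = 4*((o - 2)*(0 + 0)) = 4*((-2 + o)*0) = 4*0 = 0)
(Z + q(-l(2)))*102 = (-58 + 0)*102 = -58*102 = -5916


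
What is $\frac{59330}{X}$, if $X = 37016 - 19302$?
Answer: $\frac{1745}{521} \approx 3.3493$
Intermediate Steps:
$X = 17714$
$\frac{59330}{X} = \frac{59330}{17714} = 59330 \cdot \frac{1}{17714} = \frac{1745}{521}$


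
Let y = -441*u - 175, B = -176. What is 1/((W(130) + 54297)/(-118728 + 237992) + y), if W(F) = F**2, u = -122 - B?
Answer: -119264/2860952899 ≈ -4.1687e-5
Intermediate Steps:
u = 54 (u = -122 - 1*(-176) = -122 + 176 = 54)
y = -23989 (y = -441*54 - 175 = -23814 - 175 = -23989)
1/((W(130) + 54297)/(-118728 + 237992) + y) = 1/((130**2 + 54297)/(-118728 + 237992) - 23989) = 1/((16900 + 54297)/119264 - 23989) = 1/(71197*(1/119264) - 23989) = 1/(71197/119264 - 23989) = 1/(-2860952899/119264) = -119264/2860952899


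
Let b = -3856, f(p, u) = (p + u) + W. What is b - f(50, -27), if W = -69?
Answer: -3810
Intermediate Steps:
f(p, u) = -69 + p + u (f(p, u) = (p + u) - 69 = -69 + p + u)
b - f(50, -27) = -3856 - (-69 + 50 - 27) = -3856 - 1*(-46) = -3856 + 46 = -3810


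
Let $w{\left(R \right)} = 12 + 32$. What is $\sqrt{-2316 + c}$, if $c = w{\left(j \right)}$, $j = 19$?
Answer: $4 i \sqrt{142} \approx 47.666 i$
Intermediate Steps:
$w{\left(R \right)} = 44$
$c = 44$
$\sqrt{-2316 + c} = \sqrt{-2316 + 44} = \sqrt{-2272} = 4 i \sqrt{142}$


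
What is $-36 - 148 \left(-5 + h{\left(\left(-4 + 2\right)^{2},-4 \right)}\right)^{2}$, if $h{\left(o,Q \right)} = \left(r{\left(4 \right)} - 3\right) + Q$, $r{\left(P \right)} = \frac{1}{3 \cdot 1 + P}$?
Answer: $- \frac{1021336}{49} \approx -20844.0$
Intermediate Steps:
$r{\left(P \right)} = \frac{1}{3 + P}$
$h{\left(o,Q \right)} = - \frac{20}{7} + Q$ ($h{\left(o,Q \right)} = \left(\frac{1}{3 + 4} - 3\right) + Q = \left(\frac{1}{7} - 3\right) + Q = - \frac{20}{7} + Q$)
$-36 - 148 \left(-5 + h{\left(\left(-4 + 2\right)^{2},-4 \right)}\right)^{2} = -36 - 148 \left(-5 - \frac{48}{7}\right)^{2} = -36 - 148 \left(- \frac{83}{7}\right)^{2} = -36 - \frac{1019572}{49} = - \frac{1021336}{49}$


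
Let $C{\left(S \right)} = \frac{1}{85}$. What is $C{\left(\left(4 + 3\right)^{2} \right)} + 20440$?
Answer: $\frac{1737401}{85} \approx 20440.0$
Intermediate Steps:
$C{\left(S \right)} = \frac{1}{85}$
$C{\left(\left(4 + 3\right)^{2} \right)} + 20440 = \frac{1}{85} + 20440 = \frac{1737401}{85}$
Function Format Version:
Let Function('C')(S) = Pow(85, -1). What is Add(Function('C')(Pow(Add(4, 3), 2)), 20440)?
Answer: Rational(1737401, 85) ≈ 20440.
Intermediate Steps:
Function('C')(S) = Rational(1, 85)
Add(Function('C')(Pow(Add(4, 3), 2)), 20440) = Add(Rational(1, 85), 20440) = Rational(1737401, 85)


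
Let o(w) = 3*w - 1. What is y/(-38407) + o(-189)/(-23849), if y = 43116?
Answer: -1006458308/915968543 ≈ -1.0988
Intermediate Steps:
o(w) = -1 + 3*w
y/(-38407) + o(-189)/(-23849) = 43116/(-38407) + (-1 + 3*(-189))/(-23849) = 43116*(-1/38407) + (-1 - 567)*(-1/23849) = -43116/38407 - 568*(-1/23849) = -43116/38407 + 568/23849 = -1006458308/915968543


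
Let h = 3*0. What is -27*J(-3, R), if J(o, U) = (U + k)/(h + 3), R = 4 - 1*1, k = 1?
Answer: -36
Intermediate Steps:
R = 3 (R = 4 - 1 = 3)
h = 0
J(o, U) = ⅓ + U/3 (J(o, U) = (U + 1)/(0 + 3) = (1 + U)/3 = (1 + U)*(⅓) = ⅓ + U/3)
-27*J(-3, R) = -27*(⅓ + (⅓)*3) = -27*(⅓ + 1) = -27*4/3 = -36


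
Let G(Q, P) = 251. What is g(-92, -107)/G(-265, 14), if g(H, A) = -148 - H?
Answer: -56/251 ≈ -0.22311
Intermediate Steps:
g(-92, -107)/G(-265, 14) = (-148 - 1*(-92))/251 = (-148 + 92)*(1/251) = -56*1/251 = -56/251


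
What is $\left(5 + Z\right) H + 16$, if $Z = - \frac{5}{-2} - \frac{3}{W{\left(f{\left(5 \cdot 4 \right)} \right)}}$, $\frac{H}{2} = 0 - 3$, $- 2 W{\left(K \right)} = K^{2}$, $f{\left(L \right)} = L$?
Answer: $- \frac{2909}{100} \approx -29.09$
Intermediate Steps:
$W{\left(K \right)} = - \frac{K^{2}}{2}$
$H = -6$ ($H = 2 \left(0 - 3\right) = 2 \left(-3\right) = -6$)
$Z = \frac{503}{200}$ ($Z = - \frac{5}{-2} - \frac{3}{\left(- \frac{1}{2}\right) \left(5 \cdot 4\right)^{2}} = \left(-5\right) \left(- \frac{1}{2}\right) - \frac{3}{\left(- \frac{1}{2}\right) 20^{2}} = \frac{5}{2} - \frac{3}{\left(- \frac{1}{2}\right) 400} = \frac{5}{2} - \frac{3}{-200} = \frac{5}{2} - - \frac{3}{200} = \frac{5}{2} + \frac{3}{200} = \frac{503}{200} \approx 2.515$)
$\left(5 + Z\right) H + 16 = \left(5 + \frac{503}{200}\right) \left(-6\right) + 16 = \frac{1503}{200} \left(-6\right) + 16 = - \frac{4509}{100} + 16 = - \frac{2909}{100}$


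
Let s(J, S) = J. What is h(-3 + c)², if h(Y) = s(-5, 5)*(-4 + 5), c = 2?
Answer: 25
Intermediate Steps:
h(Y) = -5 (h(Y) = -5*(-4 + 5) = -5*1 = -5)
h(-3 + c)² = (-5)² = 25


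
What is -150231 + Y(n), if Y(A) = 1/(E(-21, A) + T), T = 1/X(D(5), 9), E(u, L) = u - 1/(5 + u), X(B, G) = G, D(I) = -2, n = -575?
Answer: -450542913/2999 ≈ -1.5023e+5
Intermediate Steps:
T = 1/9 ≈ 0.11111
Y(A) = -144/2999 (Y(A) = 1/((-1 + (-21)**2 + 5*(-21))/(5 - 21) + 1/9) = 1/((-1 + 441 - 105)/(-16) + 1/9) = 1/(-1/16*335 + 1/9) = 1/(-335/16 + 1/9) = 1/(-2999/144) = -144/2999)
-150231 + Y(n) = -150231 - 144/2999 = -450542913/2999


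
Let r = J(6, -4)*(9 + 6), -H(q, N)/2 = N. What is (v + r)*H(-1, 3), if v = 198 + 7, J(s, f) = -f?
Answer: -1590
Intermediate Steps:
H(q, N) = -2*N
r = 60 (r = (-1*(-4))*(9 + 6) = 4*15 = 60)
v = 205
(v + r)*H(-1, 3) = (205 + 60)*(-2*3) = 265*(-6) = -1590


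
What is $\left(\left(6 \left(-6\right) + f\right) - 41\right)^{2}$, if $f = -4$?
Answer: $6561$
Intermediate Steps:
$\left(\left(6 \left(-6\right) + f\right) - 41\right)^{2} = \left(\left(6 \left(-6\right) - 4\right) - 41\right)^{2} = \left(\left(-36 - 4\right) - 41\right)^{2} = \left(-40 - 41\right)^{2} = \left(-81\right)^{2} = 6561$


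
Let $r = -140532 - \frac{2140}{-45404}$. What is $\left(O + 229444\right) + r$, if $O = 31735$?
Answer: $\frac{1369464632}{11351} \approx 1.2065 \cdot 10^{5}$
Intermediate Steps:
$r = - \frac{1595178197}{11351}$ ($r = -140532 - 2140 \left(- \frac{1}{45404}\right) = -140532 - - \frac{535}{11351} = -140532 + \frac{535}{11351} = - \frac{1595178197}{11351} \approx -1.4053 \cdot 10^{5}$)
$\left(O + 229444\right) + r = \left(31735 + 229444\right) - \frac{1595178197}{11351} = 261179 - \frac{1595178197}{11351} = \frac{1369464632}{11351}$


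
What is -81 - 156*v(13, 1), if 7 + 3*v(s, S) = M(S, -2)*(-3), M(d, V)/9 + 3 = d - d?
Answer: -3929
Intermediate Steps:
M(d, V) = -27 (M(d, V) = -27 + 9*(d - d) = -27 + 9*0 = -27 + 0 = -27)
v(s, S) = 74/3 (v(s, S) = -7/3 + (-27*(-3))/3 = -7/3 + (1/3)*81 = -7/3 + 27 = 74/3)
-81 - 156*v(13, 1) = -81 - 156*74/3 = -81 - 3848 = -3929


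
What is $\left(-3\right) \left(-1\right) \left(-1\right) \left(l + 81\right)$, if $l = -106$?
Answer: $75$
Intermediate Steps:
$\left(-3\right) \left(-1\right) \left(-1\right) \left(l + 81\right) = \left(-3\right) \left(-1\right) \left(-1\right) \left(-106 + 81\right) = 3 \left(-1\right) \left(-25\right) = \left(-3\right) \left(-25\right) = 75$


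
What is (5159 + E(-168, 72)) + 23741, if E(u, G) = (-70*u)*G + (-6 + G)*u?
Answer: 864532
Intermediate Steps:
E(u, G) = u*(-6 + G) - 70*G*u (E(u, G) = -70*G*u + u*(-6 + G) = u*(-6 + G) - 70*G*u)
(5159 + E(-168, 72)) + 23741 = (5159 - 3*(-168)*(2 + 23*72)) + 23741 = (5159 - 3*(-168)*(2 + 1656)) + 23741 = (5159 - 3*(-168)*1658) + 23741 = (5159 + 835632) + 23741 = 840791 + 23741 = 864532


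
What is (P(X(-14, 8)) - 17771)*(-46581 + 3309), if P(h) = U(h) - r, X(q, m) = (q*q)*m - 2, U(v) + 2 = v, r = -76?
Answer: 698020632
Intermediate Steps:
U(v) = -2 + v
X(q, m) = -2 + m*q² (X(q, m) = q²*m - 2 = m*q² - 2 = -2 + m*q²)
P(h) = 74 + h (P(h) = (-2 + h) - 1*(-76) = (-2 + h) + 76 = 74 + h)
(P(X(-14, 8)) - 17771)*(-46581 + 3309) = ((74 + (-2 + 8*(-14)²)) - 17771)*(-46581 + 3309) = ((74 + (-2 + 8*196)) - 17771)*(-43272) = ((74 + (-2 + 1568)) - 17771)*(-43272) = ((74 + 1566) - 17771)*(-43272) = (1640 - 17771)*(-43272) = -16131*(-43272) = 698020632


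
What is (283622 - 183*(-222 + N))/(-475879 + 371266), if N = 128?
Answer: -300824/104613 ≈ -2.8756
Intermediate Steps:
(283622 - 183*(-222 + N))/(-475879 + 371266) = (283622 - 183*(-222 + 128))/(-475879 + 371266) = (283622 - 183*(-94))/(-104613) = (283622 + 17202)*(-1/104613) = 300824*(-1/104613) = -300824/104613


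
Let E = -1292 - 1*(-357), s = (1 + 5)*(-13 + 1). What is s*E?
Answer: 67320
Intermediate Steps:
s = -72 (s = 6*(-12) = -72)
E = -935 (E = -1292 + 357 = -935)
s*E = -72*(-935) = 67320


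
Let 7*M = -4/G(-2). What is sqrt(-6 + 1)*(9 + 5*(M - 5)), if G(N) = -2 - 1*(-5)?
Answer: -356*I*sqrt(5)/21 ≈ -37.907*I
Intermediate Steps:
G(N) = 3 (G(N) = -2 + 5 = 3)
M = -4/21 (M = (-4/3)/7 = (-4*1/3)/7 = (1/7)*(-4/3) = -4/21 ≈ -0.19048)
sqrt(-6 + 1)*(9 + 5*(M - 5)) = sqrt(-6 + 1)*(9 + 5*(-4/21 - 5)) = sqrt(-5)*(9 + 5*(-109/21)) = (I*sqrt(5))*(9 - 545/21) = (I*sqrt(5))*(-356/21) = -356*I*sqrt(5)/21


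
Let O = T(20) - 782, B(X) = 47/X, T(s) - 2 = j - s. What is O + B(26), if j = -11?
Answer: -21039/26 ≈ -809.19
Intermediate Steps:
T(s) = -9 - s (T(s) = 2 + (-11 - s) = -9 - s)
O = -811 (O = (-9 - 1*20) - 782 = (-9 - 20) - 782 = -29 - 782 = -811)
O + B(26) = -811 + 47/26 = -21039/26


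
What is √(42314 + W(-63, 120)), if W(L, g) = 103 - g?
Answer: √42297 ≈ 205.66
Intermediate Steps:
√(42314 + W(-63, 120)) = √(42314 + (103 - 1*120)) = √(42314 + (103 - 120)) = √(42314 - 17) = √42297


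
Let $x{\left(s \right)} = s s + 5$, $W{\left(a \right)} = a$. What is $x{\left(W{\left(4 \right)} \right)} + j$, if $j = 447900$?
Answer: $447921$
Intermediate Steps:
$x{\left(s \right)} = 5 + s^{2}$ ($x{\left(s \right)} = s^{2} + 5 = 5 + s^{2}$)
$x{\left(W{\left(4 \right)} \right)} + j = \left(5 + 4^{2}\right) + 447900 = \left(5 + 16\right) + 447900 = 21 + 447900 = 447921$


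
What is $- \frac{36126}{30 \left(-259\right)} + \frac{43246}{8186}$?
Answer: $\frac{52645738}{5300435} \approx 9.9323$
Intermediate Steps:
$- \frac{36126}{30 \left(-259\right)} + \frac{43246}{8186} = - \frac{36126}{-7770} + 43246 \cdot \frac{1}{8186} = \left(-36126\right) \left(- \frac{1}{7770}\right) + \frac{21623}{4093} = \frac{6021}{1295} + \frac{21623}{4093} = \frac{52645738}{5300435}$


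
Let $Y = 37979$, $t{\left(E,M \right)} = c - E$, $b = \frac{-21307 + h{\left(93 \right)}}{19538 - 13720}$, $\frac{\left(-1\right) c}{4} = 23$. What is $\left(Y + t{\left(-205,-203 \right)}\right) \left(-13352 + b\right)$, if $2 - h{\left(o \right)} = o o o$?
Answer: $- \frac{1495255711508}{2909} \approx -5.1401 \cdot 10^{8}$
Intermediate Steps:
$c = -92$ ($c = \left(-4\right) 23 = -92$)
$h{\left(o \right)} = 2 - o^{3}$ ($h{\left(o \right)} = 2 - o o o = 2 - o^{2} o = 2 - o^{3}$)
$b = - \frac{412831}{2909}$ ($b = \frac{-21307 + \left(2 - 93^{3}\right)}{19538 - 13720} = \frac{-21307 + \left(2 - 804357\right)}{5818} = \left(-21307 + \left(2 - 804357\right)\right) \frac{1}{5818} = \left(-21307 - 804355\right) \frac{1}{5818} = \left(-825662\right) \frac{1}{5818} = - \frac{412831}{2909} \approx -141.92$)
$t{\left(E,M \right)} = -92 - E$
$\left(Y + t{\left(-205,-203 \right)}\right) \left(-13352 + b\right) = \left(37979 - -113\right) \left(-13352 - \frac{412831}{2909}\right) = \left(37979 + \left(-92 + 205\right)\right) \left(- \frac{39253799}{2909}\right) = \left(37979 + 113\right) \left(- \frac{39253799}{2909}\right) = 38092 \left(- \frac{39253799}{2909}\right) = - \frac{1495255711508}{2909}$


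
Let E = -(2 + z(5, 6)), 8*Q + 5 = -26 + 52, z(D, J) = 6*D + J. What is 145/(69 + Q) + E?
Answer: -20614/573 ≈ -35.976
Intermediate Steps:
z(D, J) = J + 6*D
Q = 21/8 (Q = -5/8 + (-26 + 52)/8 = -5/8 + (1/8)*26 = -5/8 + 13/4 = 21/8 ≈ 2.6250)
E = -38 (E = -(2 + (6 + 6*5)) = -(2 + (6 + 30)) = -(2 + 36) = -1*38 = -38)
145/(69 + Q) + E = 145/(69 + 21/8) - 38 = 145/(573/8) - 38 = 145*(8/573) - 38 = 1160/573 - 38 = -20614/573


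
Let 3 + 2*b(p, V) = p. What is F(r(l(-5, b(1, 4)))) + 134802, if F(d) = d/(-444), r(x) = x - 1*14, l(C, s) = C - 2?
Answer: 19950703/148 ≈ 1.3480e+5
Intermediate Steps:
b(p, V) = -3/2 + p/2
l(C, s) = -2 + C
r(x) = -14 + x (r(x) = x - 14 = -14 + x)
F(d) = -d/444 (F(d) = d*(-1/444) = -d/444)
F(r(l(-5, b(1, 4)))) + 134802 = -(-14 + (-2 - 5))/444 + 134802 = -(-14 - 7)/444 + 134802 = -1/444*(-21) + 134802 = 7/148 + 134802 = 19950703/148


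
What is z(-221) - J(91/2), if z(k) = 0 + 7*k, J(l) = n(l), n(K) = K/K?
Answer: -1548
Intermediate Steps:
n(K) = 1
J(l) = 1
z(k) = 7*k
z(-221) - J(91/2) = 7*(-221) - 1*1 = -1547 - 1 = -1548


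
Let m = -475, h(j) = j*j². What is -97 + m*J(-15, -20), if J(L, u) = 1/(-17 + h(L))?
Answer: -328549/3392 ≈ -96.860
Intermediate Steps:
h(j) = j³
J(L, u) = 1/(-17 + L³)
-97 + m*J(-15, -20) = -97 - 475/(-17 + (-15)³) = -97 - 475/(-17 - 3375) = -97 - 475/(-3392) = -97 - 475*(-1/3392) = -97 + 475/3392 = -328549/3392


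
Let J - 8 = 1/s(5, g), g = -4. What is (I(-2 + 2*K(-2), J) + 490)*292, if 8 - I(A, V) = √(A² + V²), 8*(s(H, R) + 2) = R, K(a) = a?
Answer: 145416 - 584*√586/5 ≈ 1.4259e+5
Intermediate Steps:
s(H, R) = -2 + R/8
J = 38/5 (J = 8 + 1/(-2 + (⅛)*(-4)) = 8 + 1/(-2 - ½) = 8 + 1/(-5/2) = 8 - ⅖ = 38/5 ≈ 7.6000)
I(A, V) = 8 - √(A² + V²)
(I(-2 + 2*K(-2), J) + 490)*292 = ((8 - √((-2 + 2*(-2))² + (38/5)²)) + 490)*292 = ((8 - √((-2 - 4)² + 1444/25)) + 490)*292 = ((8 - √((-6)² + 1444/25)) + 490)*292 = ((8 - √(36 + 1444/25)) + 490)*292 = ((8 - √(2344/25)) + 490)*292 = ((8 - 2*√586/5) + 490)*292 = (498 - 2*√586/5)*292 = 145416 - 584*√586/5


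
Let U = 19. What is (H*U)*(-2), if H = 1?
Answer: -38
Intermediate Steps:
(H*U)*(-2) = (1*19)*(-2) = 19*(-2) = -38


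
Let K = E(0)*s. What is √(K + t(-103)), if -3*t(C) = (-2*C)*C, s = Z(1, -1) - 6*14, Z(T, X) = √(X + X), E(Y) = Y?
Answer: 103*√6/3 ≈ 84.099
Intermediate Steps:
Z(T, X) = √2*√X (Z(T, X) = √(2*X) = √2*√X)
s = -84 + I*√2 (s = √2*√(-1) - 6*14 = √2*I - 84 = I*√2 - 84 = -84 + I*√2 ≈ -84.0 + 1.4142*I)
K = 0 (K = 0*(-84 + I*√2) = 0)
t(C) = 2*C²/3 (t(C) = -(-2*C)*C/3 = -(-2)*C²/3 = 2*C²/3)
√(K + t(-103)) = √(0 + (⅔)*(-103)²) = √(0 + (⅔)*10609) = √(0 + 21218/3) = √(21218/3) = 103*√6/3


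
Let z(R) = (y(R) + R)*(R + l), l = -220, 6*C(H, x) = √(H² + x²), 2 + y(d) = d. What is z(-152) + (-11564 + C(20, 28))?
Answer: 102268 + 2*√74/3 ≈ 1.0227e+5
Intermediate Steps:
y(d) = -2 + d
C(H, x) = √(H² + x²)/6
z(R) = (-220 + R)*(-2 + 2*R) (z(R) = ((-2 + R) + R)*(R - 220) = (-2 + 2*R)*(-220 + R) = (-220 + R)*(-2 + 2*R))
z(-152) + (-11564 + C(20, 28)) = (440 - 442*(-152) + 2*(-152)²) + (-11564 + √(20² + 28²)/6) = (440 + 67184 + 2*23104) + (-11564 + √(400 + 784)/6) = (440 + 67184 + 46208) + (-11564 + √1184/6) = 113832 + (-11564 + (4*√74)/6) = 113832 + (-11564 + 2*√74/3) = 102268 + 2*√74/3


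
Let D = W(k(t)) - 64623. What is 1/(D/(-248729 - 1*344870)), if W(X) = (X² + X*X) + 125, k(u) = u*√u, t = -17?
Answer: 593599/74324 ≈ 7.9866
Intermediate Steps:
k(u) = u^(3/2)
W(X) = 125 + 2*X² (W(X) = (X² + X²) + 125 = 2*X² + 125 = 125 + 2*X²)
D = -74324 (D = (125 + 2*((-17)^(3/2))²) - 64623 = (125 + 2*(-17*I*√17)²) - 64623 = (125 + 2*(-4913)) - 64623 = (125 - 9826) - 64623 = -9701 - 64623 = -74324)
1/(D/(-248729 - 1*344870)) = 1/(-74324/(-248729 - 1*344870)) = 1/(-74324/(-248729 - 344870)) = 1/(-74324/(-593599)) = 1/(-74324*(-1/593599)) = 1/(74324/593599) = 593599/74324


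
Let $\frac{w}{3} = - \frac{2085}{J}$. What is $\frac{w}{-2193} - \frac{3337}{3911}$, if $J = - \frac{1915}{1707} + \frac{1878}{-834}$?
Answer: $- \frac{3887465984927}{2288513655916} \approx -1.6987$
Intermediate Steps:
$J = - \frac{800476}{237273}$ ($J = \left(-1915\right) \frac{1}{1707} + 1878 \left(- \frac{1}{834}\right) = - \frac{1915}{1707} - \frac{313}{139} = - \frac{800476}{237273} \approx -3.3736$)
$w = \frac{1484142615}{800476}$ ($w = 3 \left(- \frac{2085}{- \frac{800476}{237273}}\right) = 3 \left(\left(-2085\right) \left(- \frac{237273}{800476}\right)\right) = 3 \cdot \frac{494714205}{800476} = \frac{1484142615}{800476} \approx 1854.1$)
$\frac{w}{-2193} - \frac{3337}{3911} = \frac{1484142615}{800476 \left(-2193\right)} - \frac{3337}{3911} = \frac{1484142615}{800476} \left(- \frac{1}{2193}\right) - \frac{3337}{3911} = - \frac{494714205}{585147956} - \frac{3337}{3911} = - \frac{3887465984927}{2288513655916}$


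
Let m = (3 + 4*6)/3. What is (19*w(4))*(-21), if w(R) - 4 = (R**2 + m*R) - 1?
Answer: -21945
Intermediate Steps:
m = 9 (m = (3 + 24)*(1/3) = 27*(1/3) = 9)
w(R) = 3 + R**2 + 9*R (w(R) = 4 + ((R**2 + 9*R) - 1) = 4 + (-1 + R**2 + 9*R) = 3 + R**2 + 9*R)
(19*w(4))*(-21) = (19*(3 + 4**2 + 9*4))*(-21) = (19*(3 + 16 + 36))*(-21) = (19*55)*(-21) = 1045*(-21) = -21945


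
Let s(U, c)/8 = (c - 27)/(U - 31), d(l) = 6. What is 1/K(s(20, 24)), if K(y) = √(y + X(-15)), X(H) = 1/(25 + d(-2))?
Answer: √257455/755 ≈ 0.67205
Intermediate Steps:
s(U, c) = 8*(-27 + c)/(-31 + U) (s(U, c) = 8*((c - 27)/(U - 31)) = 8*((-27 + c)/(-31 + U)) = 8*(-27 + c)/(-31 + U))
X(H) = 1/31 (X(H) = 1/(25 + 6) = 1/31)
K(y) = √(1/31 + y) (K(y) = √(y + 1/31) = √(1/31 + y))
1/K(s(20, 24)) = 1/(√(31 + 961*(8*(-27 + 24)/(-31 + 20)))/31) = 1/(√(31 + 961*(8*(-3)/(-11)))/31) = 1/(√(31 + 961*(8*(-1/11)*(-3)))/31) = 1/(√(31 + 961*(24/11))/31) = 1/(√(31 + 23064/11)/31) = 1/(√(23405/11)/31) = 1/((√257455/11)/31) = 1/(√257455/341) = √257455/755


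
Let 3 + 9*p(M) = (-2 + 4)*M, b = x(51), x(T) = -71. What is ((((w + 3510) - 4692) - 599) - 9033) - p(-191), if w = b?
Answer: -97580/9 ≈ -10842.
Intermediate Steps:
b = -71
p(M) = -⅓ + 2*M/9 (p(M) = -⅓ + ((-2 + 4)*M)/9 = -⅓ + (2*M)/9 = -⅓ + 2*M/9)
w = -71
((((w + 3510) - 4692) - 599) - 9033) - p(-191) = ((((-71 + 3510) - 4692) - 599) - 9033) - (-⅓ + (2/9)*(-191)) = (((3439 - 4692) - 599) - 9033) - (-⅓ - 382/9) = ((-1253 - 599) - 9033) - 1*(-385/9) = (-1852 - 9033) + 385/9 = -10885 + 385/9 = -97580/9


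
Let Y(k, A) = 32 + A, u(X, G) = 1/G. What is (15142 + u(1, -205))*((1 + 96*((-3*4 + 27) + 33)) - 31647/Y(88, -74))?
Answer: 6658313805/82 ≈ 8.1199e+7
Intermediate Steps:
(15142 + u(1, -205))*((1 + 96*((-3*4 + 27) + 33)) - 31647/Y(88, -74)) = (15142 + 1/(-205))*((1 + 96*((-3*4 + 27) + 33)) - 31647/(32 - 74)) = (15142 - 1/205)*((1 + 96*((-12 + 27) + 33)) - 31647/(-42)) = 3104109*((1 + 96*(15 + 33)) - 31647*(-1/42))/205 = 3104109*((1 + 96*48) + 1507/2)/205 = 3104109*((1 + 4608) + 1507/2)/205 = 3104109*(4609 + 1507/2)/205 = (3104109/205)*(10725/2) = 6658313805/82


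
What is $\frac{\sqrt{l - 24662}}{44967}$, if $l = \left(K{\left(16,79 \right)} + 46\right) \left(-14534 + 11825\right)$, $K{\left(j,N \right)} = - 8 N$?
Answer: $\frac{2 \sqrt{390703}}{44967} \approx 0.027801$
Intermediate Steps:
$l = 1587474$ ($l = \left(\left(-8\right) 79 + 46\right) \left(-14534 + 11825\right) = \left(-632 + 46\right) \left(-2709\right) = \left(-586\right) \left(-2709\right) = 1587474$)
$\frac{\sqrt{l - 24662}}{44967} = \frac{\sqrt{1587474 - 24662}}{44967} = \sqrt{1562812} \cdot \frac{1}{44967} = 2 \sqrt{390703} \cdot \frac{1}{44967} = \frac{2 \sqrt{390703}}{44967}$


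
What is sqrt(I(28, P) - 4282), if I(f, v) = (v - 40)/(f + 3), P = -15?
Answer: I*sqrt(4116707)/31 ≈ 65.451*I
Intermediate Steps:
I(f, v) = (-40 + v)/(3 + f)
sqrt(I(28, P) - 4282) = sqrt((-40 - 15)/(3 + 28) - 4282) = sqrt(-55/31 - 4282) = sqrt(-132797/31) = I*sqrt(4116707)/31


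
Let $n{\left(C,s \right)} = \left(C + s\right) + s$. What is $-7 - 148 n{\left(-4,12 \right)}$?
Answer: $-2967$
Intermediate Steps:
$n{\left(C,s \right)} = C + 2 s$
$-7 - 148 n{\left(-4,12 \right)} = -7 - 148 \left(-4 + 2 \cdot 12\right) = -7 - 148 \left(-4 + 24\right) = -7 - 2960 = -2967$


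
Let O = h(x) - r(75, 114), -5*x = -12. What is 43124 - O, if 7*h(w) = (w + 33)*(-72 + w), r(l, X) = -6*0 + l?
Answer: 7621421/175 ≈ 43551.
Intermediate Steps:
r(l, X) = l (r(l, X) = 0 + l = l)
x = 12/5 (x = -1/5*(-12) = 12/5 ≈ 2.4000)
h(w) = (-72 + w)*(33 + w)/7 (h(w) = ((w + 33)*(-72 + w))/7 = ((33 + w)*(-72 + w))/7 = ((-72 + w)*(33 + w))/7 = (-72 + w)*(33 + w)/7)
O = -74721/175 (O = (-2376/7 - 39/7*12/5 + (12/5)**2/7) - 1*75 = (-2376/7 - 468/35 + (1/7)*(144/25)) - 75 = (-2376/7 - 468/35 + 144/175) - 75 = -61596/175 - 75 = -74721/175 ≈ -426.98)
43124 - O = 43124 - 1*(-74721/175) = 43124 + 74721/175 = 7621421/175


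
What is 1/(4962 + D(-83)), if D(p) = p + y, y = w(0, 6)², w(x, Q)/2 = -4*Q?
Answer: 1/7183 ≈ 0.00013922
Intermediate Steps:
w(x, Q) = -8*Q (w(x, Q) = 2*(-4*Q) = -8*Q)
y = 2304 (y = (-8*6)² = (-48)² = 2304)
D(p) = 2304 + p (D(p) = p + 2304 = 2304 + p)
1/(4962 + D(-83)) = 1/(4962 + (2304 - 83)) = 1/(4962 + 2221) = 1/7183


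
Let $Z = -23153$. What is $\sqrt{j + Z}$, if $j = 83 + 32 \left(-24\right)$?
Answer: $i \sqrt{23838} \approx 154.4 i$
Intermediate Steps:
$j = -685$ ($j = 83 - 768 = -685$)
$\sqrt{j + Z} = \sqrt{-685 - 23153} = \sqrt{-23838} = i \sqrt{23838}$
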